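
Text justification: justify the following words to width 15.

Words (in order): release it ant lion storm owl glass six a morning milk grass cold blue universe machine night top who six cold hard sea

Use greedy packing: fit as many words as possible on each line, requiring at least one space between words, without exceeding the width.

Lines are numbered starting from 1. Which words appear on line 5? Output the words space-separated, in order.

Line 1: ['release', 'it', 'ant'] (min_width=14, slack=1)
Line 2: ['lion', 'storm', 'owl'] (min_width=14, slack=1)
Line 3: ['glass', 'six', 'a'] (min_width=11, slack=4)
Line 4: ['morning', 'milk'] (min_width=12, slack=3)
Line 5: ['grass', 'cold', 'blue'] (min_width=15, slack=0)
Line 6: ['universe'] (min_width=8, slack=7)
Line 7: ['machine', 'night'] (min_width=13, slack=2)
Line 8: ['top', 'who', 'six'] (min_width=11, slack=4)
Line 9: ['cold', 'hard', 'sea'] (min_width=13, slack=2)

Answer: grass cold blue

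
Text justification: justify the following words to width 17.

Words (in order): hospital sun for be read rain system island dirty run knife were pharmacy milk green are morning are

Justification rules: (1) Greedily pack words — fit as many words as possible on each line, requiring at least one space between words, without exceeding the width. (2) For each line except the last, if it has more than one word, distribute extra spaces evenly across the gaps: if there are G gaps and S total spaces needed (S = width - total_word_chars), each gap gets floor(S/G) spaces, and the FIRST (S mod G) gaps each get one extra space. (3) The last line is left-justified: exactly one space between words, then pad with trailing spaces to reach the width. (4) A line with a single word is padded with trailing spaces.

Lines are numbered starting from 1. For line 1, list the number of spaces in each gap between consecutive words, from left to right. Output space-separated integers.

Line 1: ['hospital', 'sun', 'for'] (min_width=16, slack=1)
Line 2: ['be', 'read', 'rain'] (min_width=12, slack=5)
Line 3: ['system', 'island'] (min_width=13, slack=4)
Line 4: ['dirty', 'run', 'knife'] (min_width=15, slack=2)
Line 5: ['were', 'pharmacy'] (min_width=13, slack=4)
Line 6: ['milk', 'green', 'are'] (min_width=14, slack=3)
Line 7: ['morning', 'are'] (min_width=11, slack=6)

Answer: 2 1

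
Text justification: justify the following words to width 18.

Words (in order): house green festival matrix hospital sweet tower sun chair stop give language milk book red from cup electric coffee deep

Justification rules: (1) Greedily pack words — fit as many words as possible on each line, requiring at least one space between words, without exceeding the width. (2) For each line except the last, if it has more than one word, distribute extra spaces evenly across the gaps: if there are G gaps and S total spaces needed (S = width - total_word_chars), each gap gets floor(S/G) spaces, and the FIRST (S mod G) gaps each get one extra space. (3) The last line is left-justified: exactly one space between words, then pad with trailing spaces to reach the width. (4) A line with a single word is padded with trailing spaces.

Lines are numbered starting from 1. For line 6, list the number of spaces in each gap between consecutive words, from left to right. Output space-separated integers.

Line 1: ['house', 'green'] (min_width=11, slack=7)
Line 2: ['festival', 'matrix'] (min_width=15, slack=3)
Line 3: ['hospital', 'sweet'] (min_width=14, slack=4)
Line 4: ['tower', 'sun', 'chair'] (min_width=15, slack=3)
Line 5: ['stop', 'give', 'language'] (min_width=18, slack=0)
Line 6: ['milk', 'book', 'red', 'from'] (min_width=18, slack=0)
Line 7: ['cup', 'electric'] (min_width=12, slack=6)
Line 8: ['coffee', 'deep'] (min_width=11, slack=7)

Answer: 1 1 1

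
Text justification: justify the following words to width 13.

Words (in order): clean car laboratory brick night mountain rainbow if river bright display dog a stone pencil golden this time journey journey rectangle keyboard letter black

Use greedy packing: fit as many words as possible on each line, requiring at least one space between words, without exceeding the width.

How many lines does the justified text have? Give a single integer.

Answer: 14

Derivation:
Line 1: ['clean', 'car'] (min_width=9, slack=4)
Line 2: ['laboratory'] (min_width=10, slack=3)
Line 3: ['brick', 'night'] (min_width=11, slack=2)
Line 4: ['mountain'] (min_width=8, slack=5)
Line 5: ['rainbow', 'if'] (min_width=10, slack=3)
Line 6: ['river', 'bright'] (min_width=12, slack=1)
Line 7: ['display', 'dog', 'a'] (min_width=13, slack=0)
Line 8: ['stone', 'pencil'] (min_width=12, slack=1)
Line 9: ['golden', 'this'] (min_width=11, slack=2)
Line 10: ['time', 'journey'] (min_width=12, slack=1)
Line 11: ['journey'] (min_width=7, slack=6)
Line 12: ['rectangle'] (min_width=9, slack=4)
Line 13: ['keyboard'] (min_width=8, slack=5)
Line 14: ['letter', 'black'] (min_width=12, slack=1)
Total lines: 14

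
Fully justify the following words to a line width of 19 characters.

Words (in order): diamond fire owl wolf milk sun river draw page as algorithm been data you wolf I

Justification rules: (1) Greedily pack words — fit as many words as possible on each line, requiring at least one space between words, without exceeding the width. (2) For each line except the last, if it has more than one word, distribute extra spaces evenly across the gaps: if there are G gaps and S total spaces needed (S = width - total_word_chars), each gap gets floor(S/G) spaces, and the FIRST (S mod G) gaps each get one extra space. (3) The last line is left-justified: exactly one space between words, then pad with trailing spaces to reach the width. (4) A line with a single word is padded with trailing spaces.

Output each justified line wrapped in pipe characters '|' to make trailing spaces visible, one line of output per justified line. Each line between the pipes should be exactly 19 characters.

Answer: |diamond   fire  owl|
|wolf milk sun river|
|draw     page    as|
|algorithm been data|
|you wolf I         |

Derivation:
Line 1: ['diamond', 'fire', 'owl'] (min_width=16, slack=3)
Line 2: ['wolf', 'milk', 'sun', 'river'] (min_width=19, slack=0)
Line 3: ['draw', 'page', 'as'] (min_width=12, slack=7)
Line 4: ['algorithm', 'been', 'data'] (min_width=19, slack=0)
Line 5: ['you', 'wolf', 'I'] (min_width=10, slack=9)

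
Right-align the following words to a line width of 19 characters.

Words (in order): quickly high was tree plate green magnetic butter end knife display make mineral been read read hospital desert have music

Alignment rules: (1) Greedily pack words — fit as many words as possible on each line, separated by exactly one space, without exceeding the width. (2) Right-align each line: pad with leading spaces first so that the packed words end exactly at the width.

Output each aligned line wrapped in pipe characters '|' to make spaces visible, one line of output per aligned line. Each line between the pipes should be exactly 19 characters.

Line 1: ['quickly', 'high', 'was'] (min_width=16, slack=3)
Line 2: ['tree', 'plate', 'green'] (min_width=16, slack=3)
Line 3: ['magnetic', 'butter', 'end'] (min_width=19, slack=0)
Line 4: ['knife', 'display', 'make'] (min_width=18, slack=1)
Line 5: ['mineral', 'been', 'read'] (min_width=17, slack=2)
Line 6: ['read', 'hospital'] (min_width=13, slack=6)
Line 7: ['desert', 'have', 'music'] (min_width=17, slack=2)

Answer: |   quickly high was|
|   tree plate green|
|magnetic butter end|
| knife display make|
|  mineral been read|
|      read hospital|
|  desert have music|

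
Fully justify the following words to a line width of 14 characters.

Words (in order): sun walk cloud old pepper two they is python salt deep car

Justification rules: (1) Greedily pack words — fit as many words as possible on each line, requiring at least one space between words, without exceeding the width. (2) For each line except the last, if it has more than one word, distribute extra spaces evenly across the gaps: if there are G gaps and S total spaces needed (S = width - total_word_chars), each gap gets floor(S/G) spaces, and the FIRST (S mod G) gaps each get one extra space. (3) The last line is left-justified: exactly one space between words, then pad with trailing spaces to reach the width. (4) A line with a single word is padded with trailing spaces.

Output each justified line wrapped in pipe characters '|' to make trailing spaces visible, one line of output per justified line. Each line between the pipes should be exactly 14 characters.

Line 1: ['sun', 'walk', 'cloud'] (min_width=14, slack=0)
Line 2: ['old', 'pepper', 'two'] (min_width=14, slack=0)
Line 3: ['they', 'is', 'python'] (min_width=14, slack=0)
Line 4: ['salt', 'deep', 'car'] (min_width=13, slack=1)

Answer: |sun walk cloud|
|old pepper two|
|they is python|
|salt deep car |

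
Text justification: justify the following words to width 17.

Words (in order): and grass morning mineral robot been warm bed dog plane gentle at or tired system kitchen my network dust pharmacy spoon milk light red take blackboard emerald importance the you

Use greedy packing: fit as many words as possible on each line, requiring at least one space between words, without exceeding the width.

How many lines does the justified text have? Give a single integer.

Answer: 13

Derivation:
Line 1: ['and', 'grass', 'morning'] (min_width=17, slack=0)
Line 2: ['mineral', 'robot'] (min_width=13, slack=4)
Line 3: ['been', 'warm', 'bed', 'dog'] (min_width=17, slack=0)
Line 4: ['plane', 'gentle', 'at'] (min_width=15, slack=2)
Line 5: ['or', 'tired', 'system'] (min_width=15, slack=2)
Line 6: ['kitchen', 'my'] (min_width=10, slack=7)
Line 7: ['network', 'dust'] (min_width=12, slack=5)
Line 8: ['pharmacy', 'spoon'] (min_width=14, slack=3)
Line 9: ['milk', 'light', 'red'] (min_width=14, slack=3)
Line 10: ['take', 'blackboard'] (min_width=15, slack=2)
Line 11: ['emerald'] (min_width=7, slack=10)
Line 12: ['importance', 'the'] (min_width=14, slack=3)
Line 13: ['you'] (min_width=3, slack=14)
Total lines: 13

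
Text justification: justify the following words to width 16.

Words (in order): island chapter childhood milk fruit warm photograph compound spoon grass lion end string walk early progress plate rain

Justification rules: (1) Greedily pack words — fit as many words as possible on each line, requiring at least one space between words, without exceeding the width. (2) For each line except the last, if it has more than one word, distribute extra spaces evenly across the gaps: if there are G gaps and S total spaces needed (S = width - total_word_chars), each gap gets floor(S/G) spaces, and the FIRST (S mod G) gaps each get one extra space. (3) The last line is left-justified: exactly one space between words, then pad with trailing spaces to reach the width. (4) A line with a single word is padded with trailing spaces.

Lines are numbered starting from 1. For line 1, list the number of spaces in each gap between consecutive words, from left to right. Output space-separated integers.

Answer: 3

Derivation:
Line 1: ['island', 'chapter'] (min_width=14, slack=2)
Line 2: ['childhood', 'milk'] (min_width=14, slack=2)
Line 3: ['fruit', 'warm'] (min_width=10, slack=6)
Line 4: ['photograph'] (min_width=10, slack=6)
Line 5: ['compound', 'spoon'] (min_width=14, slack=2)
Line 6: ['grass', 'lion', 'end'] (min_width=14, slack=2)
Line 7: ['string', 'walk'] (min_width=11, slack=5)
Line 8: ['early', 'progress'] (min_width=14, slack=2)
Line 9: ['plate', 'rain'] (min_width=10, slack=6)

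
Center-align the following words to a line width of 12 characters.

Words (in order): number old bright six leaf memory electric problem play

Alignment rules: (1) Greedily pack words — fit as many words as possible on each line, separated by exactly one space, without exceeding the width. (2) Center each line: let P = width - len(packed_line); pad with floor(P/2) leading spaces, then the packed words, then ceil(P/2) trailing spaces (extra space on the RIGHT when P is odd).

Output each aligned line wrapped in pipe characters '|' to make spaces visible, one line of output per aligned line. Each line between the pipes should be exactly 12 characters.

Line 1: ['number', 'old'] (min_width=10, slack=2)
Line 2: ['bright', 'six'] (min_width=10, slack=2)
Line 3: ['leaf', 'memory'] (min_width=11, slack=1)
Line 4: ['electric'] (min_width=8, slack=4)
Line 5: ['problem', 'play'] (min_width=12, slack=0)

Answer: | number old |
| bright six |
|leaf memory |
|  electric  |
|problem play|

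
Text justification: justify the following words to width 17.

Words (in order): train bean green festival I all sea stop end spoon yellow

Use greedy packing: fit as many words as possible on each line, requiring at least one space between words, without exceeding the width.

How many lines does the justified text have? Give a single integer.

Answer: 4

Derivation:
Line 1: ['train', 'bean', 'green'] (min_width=16, slack=1)
Line 2: ['festival', 'I', 'all'] (min_width=14, slack=3)
Line 3: ['sea', 'stop', 'end'] (min_width=12, slack=5)
Line 4: ['spoon', 'yellow'] (min_width=12, slack=5)
Total lines: 4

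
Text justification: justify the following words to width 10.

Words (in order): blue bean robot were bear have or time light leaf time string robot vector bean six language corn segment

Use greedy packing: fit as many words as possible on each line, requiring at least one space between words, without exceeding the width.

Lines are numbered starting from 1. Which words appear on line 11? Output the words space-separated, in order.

Answer: language

Derivation:
Line 1: ['blue', 'bean'] (min_width=9, slack=1)
Line 2: ['robot', 'were'] (min_width=10, slack=0)
Line 3: ['bear', 'have'] (min_width=9, slack=1)
Line 4: ['or', 'time'] (min_width=7, slack=3)
Line 5: ['light', 'leaf'] (min_width=10, slack=0)
Line 6: ['time'] (min_width=4, slack=6)
Line 7: ['string'] (min_width=6, slack=4)
Line 8: ['robot'] (min_width=5, slack=5)
Line 9: ['vector'] (min_width=6, slack=4)
Line 10: ['bean', 'six'] (min_width=8, slack=2)
Line 11: ['language'] (min_width=8, slack=2)
Line 12: ['corn'] (min_width=4, slack=6)
Line 13: ['segment'] (min_width=7, slack=3)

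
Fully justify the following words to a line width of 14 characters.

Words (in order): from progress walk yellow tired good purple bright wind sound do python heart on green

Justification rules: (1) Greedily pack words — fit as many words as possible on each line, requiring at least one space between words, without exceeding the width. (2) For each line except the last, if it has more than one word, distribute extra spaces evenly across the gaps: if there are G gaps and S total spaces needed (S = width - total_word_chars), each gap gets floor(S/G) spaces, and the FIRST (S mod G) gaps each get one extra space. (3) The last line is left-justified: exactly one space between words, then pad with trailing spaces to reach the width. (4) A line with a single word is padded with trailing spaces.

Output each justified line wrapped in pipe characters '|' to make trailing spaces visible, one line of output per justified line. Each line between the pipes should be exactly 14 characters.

Answer: |from  progress|
|walk    yellow|
|tired     good|
|purple  bright|
|wind  sound do|
|python   heart|
|on green      |

Derivation:
Line 1: ['from', 'progress'] (min_width=13, slack=1)
Line 2: ['walk', 'yellow'] (min_width=11, slack=3)
Line 3: ['tired', 'good'] (min_width=10, slack=4)
Line 4: ['purple', 'bright'] (min_width=13, slack=1)
Line 5: ['wind', 'sound', 'do'] (min_width=13, slack=1)
Line 6: ['python', 'heart'] (min_width=12, slack=2)
Line 7: ['on', 'green'] (min_width=8, slack=6)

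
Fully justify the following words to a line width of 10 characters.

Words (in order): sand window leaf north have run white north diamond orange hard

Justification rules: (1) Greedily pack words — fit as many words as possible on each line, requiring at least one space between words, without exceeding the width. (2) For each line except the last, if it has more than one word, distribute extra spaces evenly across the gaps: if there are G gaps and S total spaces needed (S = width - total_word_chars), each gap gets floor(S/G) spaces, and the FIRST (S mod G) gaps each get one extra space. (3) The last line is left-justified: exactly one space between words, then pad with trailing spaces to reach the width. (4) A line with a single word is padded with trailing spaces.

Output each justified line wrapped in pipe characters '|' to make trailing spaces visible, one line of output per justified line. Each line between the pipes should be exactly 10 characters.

Answer: |sand      |
|window    |
|leaf north|
|have   run|
|white     |
|north     |
|diamond   |
|orange    |
|hard      |

Derivation:
Line 1: ['sand'] (min_width=4, slack=6)
Line 2: ['window'] (min_width=6, slack=4)
Line 3: ['leaf', 'north'] (min_width=10, slack=0)
Line 4: ['have', 'run'] (min_width=8, slack=2)
Line 5: ['white'] (min_width=5, slack=5)
Line 6: ['north'] (min_width=5, slack=5)
Line 7: ['diamond'] (min_width=7, slack=3)
Line 8: ['orange'] (min_width=6, slack=4)
Line 9: ['hard'] (min_width=4, slack=6)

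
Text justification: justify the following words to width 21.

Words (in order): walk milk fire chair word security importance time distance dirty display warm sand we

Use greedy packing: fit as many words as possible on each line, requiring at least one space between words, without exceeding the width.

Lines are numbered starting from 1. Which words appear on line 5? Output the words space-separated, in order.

Line 1: ['walk', 'milk', 'fire', 'chair'] (min_width=20, slack=1)
Line 2: ['word', 'security'] (min_width=13, slack=8)
Line 3: ['importance', 'time'] (min_width=15, slack=6)
Line 4: ['distance', 'dirty'] (min_width=14, slack=7)
Line 5: ['display', 'warm', 'sand', 'we'] (min_width=20, slack=1)

Answer: display warm sand we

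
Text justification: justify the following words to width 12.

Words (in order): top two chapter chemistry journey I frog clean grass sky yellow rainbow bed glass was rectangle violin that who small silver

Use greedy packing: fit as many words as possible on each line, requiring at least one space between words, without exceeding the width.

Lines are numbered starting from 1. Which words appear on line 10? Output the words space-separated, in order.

Line 1: ['top', 'two'] (min_width=7, slack=5)
Line 2: ['chapter'] (min_width=7, slack=5)
Line 3: ['chemistry'] (min_width=9, slack=3)
Line 4: ['journey', 'I'] (min_width=9, slack=3)
Line 5: ['frog', 'clean'] (min_width=10, slack=2)
Line 6: ['grass', 'sky'] (min_width=9, slack=3)
Line 7: ['yellow'] (min_width=6, slack=6)
Line 8: ['rainbow', 'bed'] (min_width=11, slack=1)
Line 9: ['glass', 'was'] (min_width=9, slack=3)
Line 10: ['rectangle'] (min_width=9, slack=3)
Line 11: ['violin', 'that'] (min_width=11, slack=1)
Line 12: ['who', 'small'] (min_width=9, slack=3)
Line 13: ['silver'] (min_width=6, slack=6)

Answer: rectangle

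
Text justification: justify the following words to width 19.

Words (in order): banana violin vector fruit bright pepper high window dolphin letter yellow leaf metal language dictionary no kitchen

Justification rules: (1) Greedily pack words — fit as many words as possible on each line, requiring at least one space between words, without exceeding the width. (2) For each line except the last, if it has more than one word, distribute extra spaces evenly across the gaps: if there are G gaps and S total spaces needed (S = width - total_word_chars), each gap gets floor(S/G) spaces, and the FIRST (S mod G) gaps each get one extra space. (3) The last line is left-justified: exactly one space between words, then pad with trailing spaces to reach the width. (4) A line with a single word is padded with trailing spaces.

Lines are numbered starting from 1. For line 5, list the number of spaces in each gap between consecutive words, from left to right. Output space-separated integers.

Answer: 2 2

Derivation:
Line 1: ['banana', 'violin'] (min_width=13, slack=6)
Line 2: ['vector', 'fruit', 'bright'] (min_width=19, slack=0)
Line 3: ['pepper', 'high', 'window'] (min_width=18, slack=1)
Line 4: ['dolphin', 'letter'] (min_width=14, slack=5)
Line 5: ['yellow', 'leaf', 'metal'] (min_width=17, slack=2)
Line 6: ['language', 'dictionary'] (min_width=19, slack=0)
Line 7: ['no', 'kitchen'] (min_width=10, slack=9)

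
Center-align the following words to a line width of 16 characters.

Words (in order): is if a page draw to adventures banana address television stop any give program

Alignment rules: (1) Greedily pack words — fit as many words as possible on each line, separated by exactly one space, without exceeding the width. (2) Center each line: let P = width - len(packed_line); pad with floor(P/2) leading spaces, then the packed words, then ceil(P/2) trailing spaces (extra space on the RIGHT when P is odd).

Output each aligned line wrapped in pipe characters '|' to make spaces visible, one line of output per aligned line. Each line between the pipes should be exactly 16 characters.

Answer: |  is if a page  |
|    draw to     |
|   adventures   |
| banana address |
|television stop |
|any give program|

Derivation:
Line 1: ['is', 'if', 'a', 'page'] (min_width=12, slack=4)
Line 2: ['draw', 'to'] (min_width=7, slack=9)
Line 3: ['adventures'] (min_width=10, slack=6)
Line 4: ['banana', 'address'] (min_width=14, slack=2)
Line 5: ['television', 'stop'] (min_width=15, slack=1)
Line 6: ['any', 'give', 'program'] (min_width=16, slack=0)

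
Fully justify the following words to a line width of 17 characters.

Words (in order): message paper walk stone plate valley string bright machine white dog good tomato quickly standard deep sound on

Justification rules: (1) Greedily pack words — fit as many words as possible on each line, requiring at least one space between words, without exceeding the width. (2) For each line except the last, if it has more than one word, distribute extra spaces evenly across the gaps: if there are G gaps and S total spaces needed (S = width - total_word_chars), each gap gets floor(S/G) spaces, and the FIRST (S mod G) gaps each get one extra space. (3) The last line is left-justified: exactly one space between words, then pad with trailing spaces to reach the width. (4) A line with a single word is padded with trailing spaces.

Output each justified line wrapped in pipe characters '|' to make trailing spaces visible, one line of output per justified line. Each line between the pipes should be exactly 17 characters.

Line 1: ['message', 'paper'] (min_width=13, slack=4)
Line 2: ['walk', 'stone', 'plate'] (min_width=16, slack=1)
Line 3: ['valley', 'string'] (min_width=13, slack=4)
Line 4: ['bright', 'machine'] (min_width=14, slack=3)
Line 5: ['white', 'dog', 'good'] (min_width=14, slack=3)
Line 6: ['tomato', 'quickly'] (min_width=14, slack=3)
Line 7: ['standard', 'deep'] (min_width=13, slack=4)
Line 8: ['sound', 'on'] (min_width=8, slack=9)

Answer: |message     paper|
|walk  stone plate|
|valley     string|
|bright    machine|
|white   dog  good|
|tomato    quickly|
|standard     deep|
|sound on         |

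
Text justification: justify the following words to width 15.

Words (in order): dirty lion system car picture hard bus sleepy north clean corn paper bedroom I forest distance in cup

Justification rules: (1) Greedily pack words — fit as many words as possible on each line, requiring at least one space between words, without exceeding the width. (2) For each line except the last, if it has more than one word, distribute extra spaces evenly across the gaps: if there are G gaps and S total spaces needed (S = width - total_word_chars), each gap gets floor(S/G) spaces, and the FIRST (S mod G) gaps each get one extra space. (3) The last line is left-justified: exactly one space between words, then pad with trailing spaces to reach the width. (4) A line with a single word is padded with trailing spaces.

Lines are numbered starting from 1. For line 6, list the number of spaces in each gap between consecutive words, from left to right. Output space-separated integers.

Answer: 6

Derivation:
Line 1: ['dirty', 'lion'] (min_width=10, slack=5)
Line 2: ['system', 'car'] (min_width=10, slack=5)
Line 3: ['picture', 'hard'] (min_width=12, slack=3)
Line 4: ['bus', 'sleepy'] (min_width=10, slack=5)
Line 5: ['north', 'clean'] (min_width=11, slack=4)
Line 6: ['corn', 'paper'] (min_width=10, slack=5)
Line 7: ['bedroom', 'I'] (min_width=9, slack=6)
Line 8: ['forest', 'distance'] (min_width=15, slack=0)
Line 9: ['in', 'cup'] (min_width=6, slack=9)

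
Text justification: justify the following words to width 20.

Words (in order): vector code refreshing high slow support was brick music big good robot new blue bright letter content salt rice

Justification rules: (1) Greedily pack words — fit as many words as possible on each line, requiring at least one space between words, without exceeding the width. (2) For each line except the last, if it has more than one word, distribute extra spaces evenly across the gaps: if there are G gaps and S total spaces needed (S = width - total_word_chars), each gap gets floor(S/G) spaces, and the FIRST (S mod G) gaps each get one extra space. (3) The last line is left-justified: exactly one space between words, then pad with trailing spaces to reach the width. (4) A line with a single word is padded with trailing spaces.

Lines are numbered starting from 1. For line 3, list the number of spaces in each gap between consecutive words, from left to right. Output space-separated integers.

Answer: 3 2

Derivation:
Line 1: ['vector', 'code'] (min_width=11, slack=9)
Line 2: ['refreshing', 'high', 'slow'] (min_width=20, slack=0)
Line 3: ['support', 'was', 'brick'] (min_width=17, slack=3)
Line 4: ['music', 'big', 'good', 'robot'] (min_width=20, slack=0)
Line 5: ['new', 'blue', 'bright'] (min_width=15, slack=5)
Line 6: ['letter', 'content', 'salt'] (min_width=19, slack=1)
Line 7: ['rice'] (min_width=4, slack=16)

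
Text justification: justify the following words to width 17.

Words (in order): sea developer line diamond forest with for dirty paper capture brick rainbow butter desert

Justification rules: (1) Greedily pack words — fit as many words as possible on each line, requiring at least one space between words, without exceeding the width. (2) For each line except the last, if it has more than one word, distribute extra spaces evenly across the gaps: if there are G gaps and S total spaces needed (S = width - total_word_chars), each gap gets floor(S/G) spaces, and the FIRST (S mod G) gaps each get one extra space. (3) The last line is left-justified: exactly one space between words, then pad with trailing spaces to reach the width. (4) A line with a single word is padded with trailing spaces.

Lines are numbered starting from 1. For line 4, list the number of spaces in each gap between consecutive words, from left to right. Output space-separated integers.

Answer: 7

Derivation:
Line 1: ['sea', 'developer'] (min_width=13, slack=4)
Line 2: ['line', 'diamond'] (min_width=12, slack=5)
Line 3: ['forest', 'with', 'for'] (min_width=15, slack=2)
Line 4: ['dirty', 'paper'] (min_width=11, slack=6)
Line 5: ['capture', 'brick'] (min_width=13, slack=4)
Line 6: ['rainbow', 'butter'] (min_width=14, slack=3)
Line 7: ['desert'] (min_width=6, slack=11)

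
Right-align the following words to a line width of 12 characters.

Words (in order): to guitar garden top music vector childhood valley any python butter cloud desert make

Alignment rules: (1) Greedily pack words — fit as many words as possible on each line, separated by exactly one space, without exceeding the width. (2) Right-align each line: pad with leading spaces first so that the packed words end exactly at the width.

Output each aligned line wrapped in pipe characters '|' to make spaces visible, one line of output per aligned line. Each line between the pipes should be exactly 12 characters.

Answer: |   to guitar|
|  garden top|
|music vector|
|   childhood|
|  valley any|
|      python|
|butter cloud|
| desert make|

Derivation:
Line 1: ['to', 'guitar'] (min_width=9, slack=3)
Line 2: ['garden', 'top'] (min_width=10, slack=2)
Line 3: ['music', 'vector'] (min_width=12, slack=0)
Line 4: ['childhood'] (min_width=9, slack=3)
Line 5: ['valley', 'any'] (min_width=10, slack=2)
Line 6: ['python'] (min_width=6, slack=6)
Line 7: ['butter', 'cloud'] (min_width=12, slack=0)
Line 8: ['desert', 'make'] (min_width=11, slack=1)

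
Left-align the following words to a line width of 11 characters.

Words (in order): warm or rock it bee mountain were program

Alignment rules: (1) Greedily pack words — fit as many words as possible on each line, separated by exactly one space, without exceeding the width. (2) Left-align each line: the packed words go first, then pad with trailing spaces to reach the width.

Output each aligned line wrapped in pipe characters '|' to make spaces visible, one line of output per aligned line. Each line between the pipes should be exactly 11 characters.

Line 1: ['warm', 'or'] (min_width=7, slack=4)
Line 2: ['rock', 'it', 'bee'] (min_width=11, slack=0)
Line 3: ['mountain'] (min_width=8, slack=3)
Line 4: ['were'] (min_width=4, slack=7)
Line 5: ['program'] (min_width=7, slack=4)

Answer: |warm or    |
|rock it bee|
|mountain   |
|were       |
|program    |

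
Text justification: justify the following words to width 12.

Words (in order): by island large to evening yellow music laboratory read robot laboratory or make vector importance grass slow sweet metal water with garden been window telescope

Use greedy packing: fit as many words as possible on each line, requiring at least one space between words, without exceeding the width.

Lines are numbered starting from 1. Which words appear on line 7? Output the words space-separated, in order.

Line 1: ['by', 'island'] (min_width=9, slack=3)
Line 2: ['large', 'to'] (min_width=8, slack=4)
Line 3: ['evening'] (min_width=7, slack=5)
Line 4: ['yellow', 'music'] (min_width=12, slack=0)
Line 5: ['laboratory'] (min_width=10, slack=2)
Line 6: ['read', 'robot'] (min_width=10, slack=2)
Line 7: ['laboratory'] (min_width=10, slack=2)
Line 8: ['or', 'make'] (min_width=7, slack=5)
Line 9: ['vector'] (min_width=6, slack=6)
Line 10: ['importance'] (min_width=10, slack=2)
Line 11: ['grass', 'slow'] (min_width=10, slack=2)
Line 12: ['sweet', 'metal'] (min_width=11, slack=1)
Line 13: ['water', 'with'] (min_width=10, slack=2)
Line 14: ['garden', 'been'] (min_width=11, slack=1)
Line 15: ['window'] (min_width=6, slack=6)
Line 16: ['telescope'] (min_width=9, slack=3)

Answer: laboratory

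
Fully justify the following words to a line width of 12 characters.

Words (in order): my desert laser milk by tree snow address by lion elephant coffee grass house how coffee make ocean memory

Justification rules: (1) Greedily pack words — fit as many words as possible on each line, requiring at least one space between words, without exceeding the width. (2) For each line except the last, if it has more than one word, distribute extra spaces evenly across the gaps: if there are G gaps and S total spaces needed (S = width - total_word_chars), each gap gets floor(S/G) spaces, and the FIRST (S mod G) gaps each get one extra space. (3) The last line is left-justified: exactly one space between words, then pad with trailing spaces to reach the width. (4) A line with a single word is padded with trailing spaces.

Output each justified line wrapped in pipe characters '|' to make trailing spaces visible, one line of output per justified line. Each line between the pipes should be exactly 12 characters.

Answer: |my    desert|
|laser   milk|
|by tree snow|
|address   by|
|lion        |
|elephant    |
|coffee grass|
|house    how|
|coffee  make|
|ocean memory|

Derivation:
Line 1: ['my', 'desert'] (min_width=9, slack=3)
Line 2: ['laser', 'milk'] (min_width=10, slack=2)
Line 3: ['by', 'tree', 'snow'] (min_width=12, slack=0)
Line 4: ['address', 'by'] (min_width=10, slack=2)
Line 5: ['lion'] (min_width=4, slack=8)
Line 6: ['elephant'] (min_width=8, slack=4)
Line 7: ['coffee', 'grass'] (min_width=12, slack=0)
Line 8: ['house', 'how'] (min_width=9, slack=3)
Line 9: ['coffee', 'make'] (min_width=11, slack=1)
Line 10: ['ocean', 'memory'] (min_width=12, slack=0)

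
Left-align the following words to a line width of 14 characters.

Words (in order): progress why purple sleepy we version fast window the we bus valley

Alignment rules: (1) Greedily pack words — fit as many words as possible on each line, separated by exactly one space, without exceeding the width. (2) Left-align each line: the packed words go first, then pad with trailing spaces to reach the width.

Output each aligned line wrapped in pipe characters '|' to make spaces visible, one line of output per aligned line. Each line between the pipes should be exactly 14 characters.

Answer: |progress why  |
|purple sleepy |
|we version    |
|fast window   |
|the we bus    |
|valley        |

Derivation:
Line 1: ['progress', 'why'] (min_width=12, slack=2)
Line 2: ['purple', 'sleepy'] (min_width=13, slack=1)
Line 3: ['we', 'version'] (min_width=10, slack=4)
Line 4: ['fast', 'window'] (min_width=11, slack=3)
Line 5: ['the', 'we', 'bus'] (min_width=10, slack=4)
Line 6: ['valley'] (min_width=6, slack=8)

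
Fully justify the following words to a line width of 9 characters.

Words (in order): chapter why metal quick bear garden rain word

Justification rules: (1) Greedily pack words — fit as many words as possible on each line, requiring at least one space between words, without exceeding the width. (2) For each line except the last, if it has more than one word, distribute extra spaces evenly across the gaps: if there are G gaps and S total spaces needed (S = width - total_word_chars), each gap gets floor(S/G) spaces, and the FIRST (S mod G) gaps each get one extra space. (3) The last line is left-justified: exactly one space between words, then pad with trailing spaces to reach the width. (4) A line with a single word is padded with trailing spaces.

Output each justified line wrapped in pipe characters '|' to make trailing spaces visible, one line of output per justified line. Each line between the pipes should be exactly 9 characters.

Line 1: ['chapter'] (min_width=7, slack=2)
Line 2: ['why', 'metal'] (min_width=9, slack=0)
Line 3: ['quick'] (min_width=5, slack=4)
Line 4: ['bear'] (min_width=4, slack=5)
Line 5: ['garden'] (min_width=6, slack=3)
Line 6: ['rain', 'word'] (min_width=9, slack=0)

Answer: |chapter  |
|why metal|
|quick    |
|bear     |
|garden   |
|rain word|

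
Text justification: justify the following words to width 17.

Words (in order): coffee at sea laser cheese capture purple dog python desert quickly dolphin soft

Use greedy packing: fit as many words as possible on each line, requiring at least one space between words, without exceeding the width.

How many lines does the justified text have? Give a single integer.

Line 1: ['coffee', 'at', 'sea'] (min_width=13, slack=4)
Line 2: ['laser', 'cheese'] (min_width=12, slack=5)
Line 3: ['capture', 'purple'] (min_width=14, slack=3)
Line 4: ['dog', 'python', 'desert'] (min_width=17, slack=0)
Line 5: ['quickly', 'dolphin'] (min_width=15, slack=2)
Line 6: ['soft'] (min_width=4, slack=13)
Total lines: 6

Answer: 6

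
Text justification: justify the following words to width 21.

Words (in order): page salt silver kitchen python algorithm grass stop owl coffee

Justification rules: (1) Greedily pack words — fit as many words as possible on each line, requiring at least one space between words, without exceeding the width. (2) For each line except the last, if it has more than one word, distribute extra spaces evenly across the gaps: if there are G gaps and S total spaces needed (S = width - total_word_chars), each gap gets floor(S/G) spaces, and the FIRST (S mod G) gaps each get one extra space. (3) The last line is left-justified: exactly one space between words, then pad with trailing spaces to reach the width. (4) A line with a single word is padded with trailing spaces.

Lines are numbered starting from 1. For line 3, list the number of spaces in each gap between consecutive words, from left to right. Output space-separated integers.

Line 1: ['page', 'salt', 'silver'] (min_width=16, slack=5)
Line 2: ['kitchen', 'python'] (min_width=14, slack=7)
Line 3: ['algorithm', 'grass', 'stop'] (min_width=20, slack=1)
Line 4: ['owl', 'coffee'] (min_width=10, slack=11)

Answer: 2 1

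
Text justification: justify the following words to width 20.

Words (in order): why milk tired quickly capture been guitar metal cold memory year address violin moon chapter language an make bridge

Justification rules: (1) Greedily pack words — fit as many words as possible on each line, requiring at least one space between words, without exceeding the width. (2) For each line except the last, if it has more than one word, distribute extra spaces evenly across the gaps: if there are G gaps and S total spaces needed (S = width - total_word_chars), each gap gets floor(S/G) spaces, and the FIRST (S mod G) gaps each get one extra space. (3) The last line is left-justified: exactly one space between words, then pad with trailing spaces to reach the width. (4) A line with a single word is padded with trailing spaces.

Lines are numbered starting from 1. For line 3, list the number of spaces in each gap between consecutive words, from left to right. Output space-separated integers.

Answer: 3 2

Derivation:
Line 1: ['why', 'milk', 'tired'] (min_width=14, slack=6)
Line 2: ['quickly', 'capture', 'been'] (min_width=20, slack=0)
Line 3: ['guitar', 'metal', 'cold'] (min_width=17, slack=3)
Line 4: ['memory', 'year', 'address'] (min_width=19, slack=1)
Line 5: ['violin', 'moon', 'chapter'] (min_width=19, slack=1)
Line 6: ['language', 'an', 'make'] (min_width=16, slack=4)
Line 7: ['bridge'] (min_width=6, slack=14)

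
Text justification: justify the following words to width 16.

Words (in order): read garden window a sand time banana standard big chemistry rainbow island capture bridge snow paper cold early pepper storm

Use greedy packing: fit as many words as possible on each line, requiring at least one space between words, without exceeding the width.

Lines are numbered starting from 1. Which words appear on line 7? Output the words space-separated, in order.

Line 1: ['read', 'garden'] (min_width=11, slack=5)
Line 2: ['window', 'a', 'sand'] (min_width=13, slack=3)
Line 3: ['time', 'banana'] (min_width=11, slack=5)
Line 4: ['standard', 'big'] (min_width=12, slack=4)
Line 5: ['chemistry'] (min_width=9, slack=7)
Line 6: ['rainbow', 'island'] (min_width=14, slack=2)
Line 7: ['capture', 'bridge'] (min_width=14, slack=2)
Line 8: ['snow', 'paper', 'cold'] (min_width=15, slack=1)
Line 9: ['early', 'pepper'] (min_width=12, slack=4)
Line 10: ['storm'] (min_width=5, slack=11)

Answer: capture bridge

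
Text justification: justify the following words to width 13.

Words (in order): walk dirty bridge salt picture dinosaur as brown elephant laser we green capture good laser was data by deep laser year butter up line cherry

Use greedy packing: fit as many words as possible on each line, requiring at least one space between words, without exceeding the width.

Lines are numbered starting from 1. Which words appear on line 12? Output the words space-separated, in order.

Answer: year butter

Derivation:
Line 1: ['walk', 'dirty'] (min_width=10, slack=3)
Line 2: ['bridge', 'salt'] (min_width=11, slack=2)
Line 3: ['picture'] (min_width=7, slack=6)
Line 4: ['dinosaur', 'as'] (min_width=11, slack=2)
Line 5: ['brown'] (min_width=5, slack=8)
Line 6: ['elephant'] (min_width=8, slack=5)
Line 7: ['laser', 'we'] (min_width=8, slack=5)
Line 8: ['green', 'capture'] (min_width=13, slack=0)
Line 9: ['good', 'laser'] (min_width=10, slack=3)
Line 10: ['was', 'data', 'by'] (min_width=11, slack=2)
Line 11: ['deep', 'laser'] (min_width=10, slack=3)
Line 12: ['year', 'butter'] (min_width=11, slack=2)
Line 13: ['up', 'line'] (min_width=7, slack=6)
Line 14: ['cherry'] (min_width=6, slack=7)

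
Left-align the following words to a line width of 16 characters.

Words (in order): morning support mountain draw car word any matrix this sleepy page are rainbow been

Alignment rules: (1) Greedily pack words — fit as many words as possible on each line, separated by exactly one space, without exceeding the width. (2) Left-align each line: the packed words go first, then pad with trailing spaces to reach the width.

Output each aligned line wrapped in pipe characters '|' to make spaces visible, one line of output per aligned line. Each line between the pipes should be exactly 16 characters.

Answer: |morning support |
|mountain draw   |
|car word any    |
|matrix this     |
|sleepy page are |
|rainbow been    |

Derivation:
Line 1: ['morning', 'support'] (min_width=15, slack=1)
Line 2: ['mountain', 'draw'] (min_width=13, slack=3)
Line 3: ['car', 'word', 'any'] (min_width=12, slack=4)
Line 4: ['matrix', 'this'] (min_width=11, slack=5)
Line 5: ['sleepy', 'page', 'are'] (min_width=15, slack=1)
Line 6: ['rainbow', 'been'] (min_width=12, slack=4)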